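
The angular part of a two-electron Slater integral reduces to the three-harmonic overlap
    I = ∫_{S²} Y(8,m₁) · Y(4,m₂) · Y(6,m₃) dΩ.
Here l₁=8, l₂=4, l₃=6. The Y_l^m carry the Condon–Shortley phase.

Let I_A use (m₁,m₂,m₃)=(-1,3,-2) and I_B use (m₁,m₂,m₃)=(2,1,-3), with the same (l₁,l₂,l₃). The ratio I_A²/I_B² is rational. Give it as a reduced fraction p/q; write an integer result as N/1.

Shared (l₁,l₂,l₃)=(8,4,6): N and (l;000)² cancel in I_A²/I_B².
A: Δ = 6!·10!·2!/19! = 1/23279256; Racah Σ t=5..6: t=5:−1/4147200 t=6:+1/21772800 = -17/87091200; ⇒ 3j(8 4 6; -1 3 -2)² = 119/8151, sgn -1
B: Δ = 6!·10!·2!/19! = 1/23279256; Racah Σ t=3..5: t=3:−1/2177280 t=4:+1/3870720 t=5:−1/87091200 = -37/174182400; ⇒ 3j(8 4 6; 2 1 -3)² = 20535/2586584, sgn +1
I_A²/I_B² = (119/8151)/(20535/2586584) = 113288/61605

113288/61605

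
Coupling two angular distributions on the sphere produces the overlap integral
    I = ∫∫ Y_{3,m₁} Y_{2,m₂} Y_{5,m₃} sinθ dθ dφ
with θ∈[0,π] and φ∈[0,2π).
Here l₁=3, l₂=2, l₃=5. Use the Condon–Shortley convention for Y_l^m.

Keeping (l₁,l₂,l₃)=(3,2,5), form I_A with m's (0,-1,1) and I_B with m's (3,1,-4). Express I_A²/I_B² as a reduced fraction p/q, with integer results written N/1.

20/21

Shared (l₁,l₂,l₃)=(3,2,5): N and (l;000)² cancel in I_A²/I_B².
A: Δ = 0!·6!·4!/11! = 1/2310; Racah Σ t=0..0: t=0:+1/216 = 1/216; ⇒ 3j(3 2 5; 0 -1 1)² = 8/231, sgn +1
B: Δ = 0!·6!·4!/11! = 1/2310; Racah Σ t=0..0: t=0:+1/4320 = 1/4320; ⇒ 3j(3 2 5; 3 1 -4)² = 2/55, sgn -1
I_A²/I_B² = (8/231)/(2/55) = 20/21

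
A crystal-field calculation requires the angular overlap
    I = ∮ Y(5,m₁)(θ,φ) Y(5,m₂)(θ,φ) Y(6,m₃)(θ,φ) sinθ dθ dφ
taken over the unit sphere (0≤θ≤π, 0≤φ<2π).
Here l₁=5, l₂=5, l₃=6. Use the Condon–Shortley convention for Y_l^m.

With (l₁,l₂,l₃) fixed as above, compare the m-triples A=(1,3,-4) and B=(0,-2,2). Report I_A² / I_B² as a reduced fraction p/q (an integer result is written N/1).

Shared (l₁,l₂,l₃)=(5,5,6): N and (l;000)² cancel in I_A²/I_B².
A: Δ = 4!·6!·6!/17! = 1/28588560; Racah Σ t=2..4: t=2:+1/138240 t=3:−1/86400 t=4:+1/829440 = -13/4147200; ⇒ 3j(5 5 6; 1 3 -4)² = 13/3740, sgn -1
B: Δ = 4!·6!·6!/17! = 1/28588560; Racah Σ t=0..3: t=0:+1/103680 t=1:−1/13824 t=2:+1/17280 t=3:−1/207360 = -1/103680; ⇒ 3j(5 5 6; 0 -2 2)² = 10/7293, sgn -1
I_A²/I_B² = (13/3740)/(10/7293) = 507/200

507/200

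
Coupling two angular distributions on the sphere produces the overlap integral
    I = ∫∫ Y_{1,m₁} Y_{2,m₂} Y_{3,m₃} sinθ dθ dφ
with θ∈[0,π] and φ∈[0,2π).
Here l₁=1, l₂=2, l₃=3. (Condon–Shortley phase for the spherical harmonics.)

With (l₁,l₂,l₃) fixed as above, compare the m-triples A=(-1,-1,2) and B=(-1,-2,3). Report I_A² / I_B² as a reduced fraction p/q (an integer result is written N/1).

2/3

Same 1,2,3: normalisation and zero-m 3j drop out of the ratio.
A: Δ: 0! 2! 4! / 7! → 1/105; sum: t=0:+1/12 = 1/12; 3j²(1 2 3; -1 -1 2) = Δ·Π!·Σ² = 2/21  (sign -1)
B: Δ: 0! 2! 4! / 7! → 1/105; sum: t=0:+1/48 = 1/48; 3j²(1 2 3; -1 -2 3) = Δ·Π!·Σ² = 1/7  (sign +1)
I_A²/I_B² = (2/21)/(1/7) = 2/3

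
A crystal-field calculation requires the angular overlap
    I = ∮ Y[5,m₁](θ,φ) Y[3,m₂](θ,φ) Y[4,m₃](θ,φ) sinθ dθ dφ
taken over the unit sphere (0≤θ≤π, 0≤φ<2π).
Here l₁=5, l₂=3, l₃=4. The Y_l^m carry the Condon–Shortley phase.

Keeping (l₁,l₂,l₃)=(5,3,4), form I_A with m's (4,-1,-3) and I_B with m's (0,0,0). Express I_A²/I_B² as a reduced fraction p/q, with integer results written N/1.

Same 5,3,4: normalisation and zero-m 3j drop out of the ratio.
A: Δ: 4! 6! 2! / 13! → 1/180180; sum: t=0:+1/5760 t=1:−1/4320 = -1/17280; 3j²(5 3 4; 4 -1 -3) = Δ·Π!·Σ² = 7/4290  (sign +1)
B: Δ: 4! 6! 2! / 13! → 1/180180; sum: t=1:−1/576 t=2:+1/144 t=3:−1/576 = 1/288; 3j²(5 3 4; 0 0 0) = Δ·Π!·Σ² = 20/1001  (sign +1)
I_A²/I_B² = (7/4290)/(20/1001) = 49/600

49/600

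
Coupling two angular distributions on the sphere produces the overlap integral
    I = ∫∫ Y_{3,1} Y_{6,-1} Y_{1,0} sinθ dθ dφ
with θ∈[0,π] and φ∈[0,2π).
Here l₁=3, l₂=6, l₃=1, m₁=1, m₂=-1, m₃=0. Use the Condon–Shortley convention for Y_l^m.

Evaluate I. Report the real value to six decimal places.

|3−6|≤1≤3+6 violated ⇒ I = 0

0.000000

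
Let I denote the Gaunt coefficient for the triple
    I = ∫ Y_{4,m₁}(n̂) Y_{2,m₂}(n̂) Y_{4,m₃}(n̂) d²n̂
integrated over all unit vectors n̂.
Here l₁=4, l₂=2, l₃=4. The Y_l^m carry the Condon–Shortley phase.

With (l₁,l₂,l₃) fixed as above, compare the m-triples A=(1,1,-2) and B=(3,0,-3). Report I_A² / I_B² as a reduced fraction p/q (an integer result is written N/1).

Shared (l₁,l₂,l₃)=(4,2,4): N and (l;000)² cancel in I_A²/I_B².
A: Δ = 2!·6!·2!/11! = 1/13860; Racah Σ t=1..2: t=1:−1/96 t=2:+1/240 = -1/160; ⇒ 3j(4 2 4; 1 1 -2)² = 27/1540, sgn -1
B: Δ = 2!·6!·2!/11! = 1/13860; Racah Σ t=0..1: t=0:+1/480 t=1:−1/720 = 1/1440; ⇒ 3j(4 2 4; 3 0 -3)² = 7/1980, sgn -1
I_A²/I_B² = (27/1540)/(7/1980) = 243/49

243/49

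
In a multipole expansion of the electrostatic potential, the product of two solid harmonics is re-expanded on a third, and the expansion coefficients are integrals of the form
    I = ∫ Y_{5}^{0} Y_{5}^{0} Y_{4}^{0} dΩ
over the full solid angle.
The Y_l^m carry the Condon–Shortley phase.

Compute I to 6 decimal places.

Rules hold: Σm=0, L=14 even, 0≤4≤10.
N = 11·11·9 = 1089
Δ = 6!·4!·4!/15! = 1/3153150
Racah Σ t=1..5: t=1:−1/69120 t=2:+1/1728 t=3:−1/576 t=4:+1/1728 t=5:−1/69120 = -7/11520
⇒ 3j(5 5 4; 0 0 0)² = 2/143, sgn -1
(m-triple is (0,0,0) — same symbol as above.)
4πI² = N·(3j₀)²·(3jₘ)² = 36/169
I = +1·√(0.213018/4π) = 0.13019760

0.130198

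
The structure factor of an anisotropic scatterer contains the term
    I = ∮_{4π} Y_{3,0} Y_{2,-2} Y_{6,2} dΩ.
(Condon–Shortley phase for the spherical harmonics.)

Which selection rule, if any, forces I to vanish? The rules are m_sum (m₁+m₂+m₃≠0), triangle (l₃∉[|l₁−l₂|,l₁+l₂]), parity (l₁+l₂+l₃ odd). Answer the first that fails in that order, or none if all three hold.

Σmᵢ = 0  ✓
l₃∈[|l₁−l₂|,l₁+l₂]=[1,5], have l₃=6  ✗
Σlᵢ = 11 ⇒ odd

triangle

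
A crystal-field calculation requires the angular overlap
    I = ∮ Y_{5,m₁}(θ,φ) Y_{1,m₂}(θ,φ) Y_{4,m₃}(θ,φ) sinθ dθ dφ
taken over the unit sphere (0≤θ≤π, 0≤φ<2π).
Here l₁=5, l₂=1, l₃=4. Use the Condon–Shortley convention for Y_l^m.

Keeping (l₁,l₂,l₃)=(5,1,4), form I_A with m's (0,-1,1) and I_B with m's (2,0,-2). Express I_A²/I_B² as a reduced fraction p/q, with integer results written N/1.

l's match ⇒ only the (l;m) 3-j factors differ between A and B.
A: triangle coeff Δ(5,1,4) = 1/495; Σ_t [0,0]: t=0:+1/1440 = 1/1440; (3j)²=2/99 [(5 1 4; 0 -1 1)], sign=-1
B: triangle coeff Δ(5,1,4) = 1/495; Σ_t [1,1]: t=1:−1/1440 = -1/1440; (3j)²=7/165 [(5 1 4; 2 0 -2)], sign=-1
I_A²/I_B² = (2/99)/(7/165) = 10/21

10/21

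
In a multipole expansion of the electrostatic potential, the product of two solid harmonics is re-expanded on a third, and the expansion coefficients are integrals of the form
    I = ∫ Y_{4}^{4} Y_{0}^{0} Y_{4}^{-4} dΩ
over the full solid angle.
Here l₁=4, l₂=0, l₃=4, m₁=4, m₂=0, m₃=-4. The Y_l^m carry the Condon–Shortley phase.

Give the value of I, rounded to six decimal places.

0.282095

m-sum 0 ✓  L=8 even ✓  4≤4≤4 ✓
Π(2lᵢ+1) = 9×1×9 = 81
triangle coeff Δ(4,0,4) = 1/9
Σ_t [0,0]: t=0:+1/576 = 1/576
(3j)²=1/9 [(4 0 4; 0 0 0)], sign=+1
Σ_t [0,0]: t=0:+1/40320 = 1/40320
(3j)²=1/9 [(4 0 4; 4 0 -4)], sign=+1
⇒ 4πI² = 1/1
I = (+1)√(1/1/(4π)) = 0.28209479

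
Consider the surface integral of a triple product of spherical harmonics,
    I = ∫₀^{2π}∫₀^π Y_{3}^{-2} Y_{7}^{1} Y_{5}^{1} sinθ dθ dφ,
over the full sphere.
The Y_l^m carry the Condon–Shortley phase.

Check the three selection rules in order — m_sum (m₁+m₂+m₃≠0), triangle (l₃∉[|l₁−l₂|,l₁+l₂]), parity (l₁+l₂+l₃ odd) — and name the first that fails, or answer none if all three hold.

parity

Σmᵢ = 0  ✓
l₃∈[|l₁−l₂|,l₁+l₂]=[4,10], have l₃=5  ✓
Σlᵢ = 15 ⇒ odd  ✗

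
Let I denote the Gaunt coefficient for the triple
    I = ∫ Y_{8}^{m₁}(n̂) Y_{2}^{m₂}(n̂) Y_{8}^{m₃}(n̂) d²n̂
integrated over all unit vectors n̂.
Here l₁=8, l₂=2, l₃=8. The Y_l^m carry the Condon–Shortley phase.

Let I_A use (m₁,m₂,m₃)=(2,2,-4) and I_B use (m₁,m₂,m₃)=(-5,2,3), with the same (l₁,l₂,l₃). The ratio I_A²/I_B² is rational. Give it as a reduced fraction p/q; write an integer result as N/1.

Shared (l₁,l₂,l₃)=(8,2,8): N and (l;000)² cancel in I_A²/I_B².
A: Δ = 2!·14!·2!/19! = 1/348840; Racah Σ t=2..2: t=2:+1/348364800 = 1/348364800; ⇒ 3j(8 2 8; 2 2 -4)² = 11/646, sgn +1
B: Δ = 2!·14!·2!/19! = 1/348840; Racah Σ t=2..2: t=2:+1/958003200 = 1/958003200; ⇒ 3j(8 2 8; -5 2 3)² = 13/969, sgn -1
I_A²/I_B² = (11/646)/(13/969) = 33/26

33/26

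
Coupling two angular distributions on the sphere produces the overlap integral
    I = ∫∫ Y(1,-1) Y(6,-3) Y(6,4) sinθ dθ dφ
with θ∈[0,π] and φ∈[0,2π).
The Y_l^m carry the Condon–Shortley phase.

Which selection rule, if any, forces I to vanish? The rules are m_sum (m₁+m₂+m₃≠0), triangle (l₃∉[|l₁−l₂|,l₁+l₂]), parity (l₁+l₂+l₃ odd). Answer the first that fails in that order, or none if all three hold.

Σmᵢ = 0  ✓
l₃∈[|l₁−l₂|,l₁+l₂]=[5,7], have l₃=6  ✓
Σlᵢ = 13 ⇒ odd  ✗

parity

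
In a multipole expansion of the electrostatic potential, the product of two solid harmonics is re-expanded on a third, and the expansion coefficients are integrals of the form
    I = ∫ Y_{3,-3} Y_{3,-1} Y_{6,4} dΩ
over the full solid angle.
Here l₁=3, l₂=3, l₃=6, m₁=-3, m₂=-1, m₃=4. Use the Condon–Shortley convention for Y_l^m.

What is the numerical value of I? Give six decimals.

0.171787

m-sum 0 ✓  L=12 even ✓  0≤6≤6 ✓
Π(2lᵢ+1) = 7×7×13 = 637
triangle coeff Δ(3,3,6) = 1/12012
Σ_t [0,0]: t=0:+1/1296 = 1/1296
(3j)²=100/3003 [(3 3 6; 0 0 0)], sign=+1
Σ_t [0,0]: t=0:+1/34560 = 1/34560
(3j)²=5/286 [(3 3 6; -3 -1 4)], sign=+1
⇒ 4πI² = 1750/4719
I = (+1)√(1750/4719/(4π)) = 0.17178653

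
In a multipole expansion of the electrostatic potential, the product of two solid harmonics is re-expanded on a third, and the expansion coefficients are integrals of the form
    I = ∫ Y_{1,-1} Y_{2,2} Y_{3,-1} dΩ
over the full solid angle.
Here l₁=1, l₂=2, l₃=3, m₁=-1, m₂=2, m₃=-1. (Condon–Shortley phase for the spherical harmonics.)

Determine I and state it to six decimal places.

-0.082589

Rules hold: Σm=0, L=6 even, 1≤3≤3.
N = 3·5·7 = 105
Δ = 0!·2!·4!/7! = 1/105
Racah Σ t=0..0: t=0:+1/4 = 1/4
⇒ 3j(1 2 3; 0 0 0)² = 3/35, sgn -1
Racah Σ t=0..0: t=0:+1/48 = 1/48
⇒ 3j(1 2 3; -1 2 -1)² = 1/105, sgn +1
4πI² = N·(3j₀)²·(3jₘ)² = 3/35
I = -1·√(0.0857143/4π) = -0.08258890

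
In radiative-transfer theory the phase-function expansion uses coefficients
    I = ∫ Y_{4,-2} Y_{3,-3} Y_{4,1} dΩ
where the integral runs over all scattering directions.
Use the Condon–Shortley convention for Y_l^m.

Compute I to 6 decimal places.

m-sum = -2 − 3 + 1 = -4 ≠ 0 ⇒ I = 0

0.000000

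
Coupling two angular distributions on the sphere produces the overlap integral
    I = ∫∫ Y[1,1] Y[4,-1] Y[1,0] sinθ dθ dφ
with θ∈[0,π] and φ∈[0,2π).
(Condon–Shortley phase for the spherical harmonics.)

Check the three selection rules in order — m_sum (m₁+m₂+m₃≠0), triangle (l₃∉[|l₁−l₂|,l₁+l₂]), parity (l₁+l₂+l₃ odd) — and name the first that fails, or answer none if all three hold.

m₁+m₂+m₃ = 1 − 1 + 0 = 0  ✓
triangle: |1−4|=3 ≤ l₃=1 ≤ 1+4=5  ✗
parity: l₁+l₂+l₃ = 6 is even

triangle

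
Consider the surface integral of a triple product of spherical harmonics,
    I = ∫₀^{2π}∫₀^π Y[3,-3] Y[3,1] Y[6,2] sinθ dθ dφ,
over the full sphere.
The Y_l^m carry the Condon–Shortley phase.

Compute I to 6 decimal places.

0.062728

Rules hold: Σm=0, L=12 even, 0≤6≤6.
N = 7·7·13 = 637
Δ = 0!·6!·6!/13! = 1/12012
Racah Σ t=0..0: t=0:+1/1296 = 1/1296
⇒ 3j(3 3 6; 0 0 0)² = 100/3003, sgn +1
Racah Σ t=0..0: t=0:+1/34560 = 1/34560
⇒ 3j(3 3 6; -3 1 2)² = 1/429, sgn +1
4πI² = N·(3j₀)²·(3jₘ)² = 700/14157
I = +1·√(0.0494455/4π) = 0.06272757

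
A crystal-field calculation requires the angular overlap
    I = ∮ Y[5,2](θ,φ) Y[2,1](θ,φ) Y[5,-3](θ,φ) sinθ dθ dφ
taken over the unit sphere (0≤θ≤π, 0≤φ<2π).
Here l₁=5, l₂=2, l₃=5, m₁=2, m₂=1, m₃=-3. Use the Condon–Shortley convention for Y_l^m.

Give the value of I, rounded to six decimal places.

m-sum 0 ✓  L=12 even ✓  3≤5≤7 ✓
Π(2lᵢ+1) = 11×5×11 = 605
triangle coeff Δ(5,2,5) = 1/38610
Σ_t [0,2]: t=0:+1/2880 t=1:−1/576 t=2:+1/2880 = -1/960
(3j)²=10/429 [(5 2 5; 0 0 0)], sign=+1
Σ_t [1,2]: t=1:−1/2880 t=2:+1/10080 = -1/4032
(3j)²=10/429 [(5 2 5; 2 1 -3)], sign=-1
⇒ 4πI² = 500/1521
I = (-1)√(500/1521/(4π)) = -0.16173926

-0.161739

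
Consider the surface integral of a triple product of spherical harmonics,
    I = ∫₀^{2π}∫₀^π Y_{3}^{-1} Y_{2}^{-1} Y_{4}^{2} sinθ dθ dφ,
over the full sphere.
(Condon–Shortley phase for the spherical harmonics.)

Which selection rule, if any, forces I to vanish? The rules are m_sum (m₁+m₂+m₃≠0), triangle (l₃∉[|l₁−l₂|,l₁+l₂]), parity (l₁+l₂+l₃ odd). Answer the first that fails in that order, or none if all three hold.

azimuthal sum: -1 − 1 + 2 = 0  ✓
1 ≤ 4 ≤ 5 (triangle on l)  ✓
L = 3 + 2 + 4 = 9 (odd)  ✗

parity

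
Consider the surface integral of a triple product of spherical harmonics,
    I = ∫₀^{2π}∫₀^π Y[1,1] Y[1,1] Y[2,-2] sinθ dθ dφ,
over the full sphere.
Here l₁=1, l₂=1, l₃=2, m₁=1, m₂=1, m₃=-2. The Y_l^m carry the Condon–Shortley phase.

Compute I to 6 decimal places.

Checks pass: Σm=0; 4 even; l₃=2∈[0,2].
(2·1+1)(2·1+1)(2·2+1) = 45
Δ: 0! 2! 2! / 5! → 1/30
sum: t=0:+1/1 = 1/1
3j²(1 1 2; 0 0 0) = Δ·Π!·Σ² = 2/15  (sign +1)
sum: t=0:+1/4 = 1/4
3j²(1 1 2; 1 1 -2) = Δ·Π!·Σ² = 1/5  (sign +1)
combine: 4πI² = 45·2/15·1/5 = 6/5
take √, sign +1: I = 0.30901936

0.309019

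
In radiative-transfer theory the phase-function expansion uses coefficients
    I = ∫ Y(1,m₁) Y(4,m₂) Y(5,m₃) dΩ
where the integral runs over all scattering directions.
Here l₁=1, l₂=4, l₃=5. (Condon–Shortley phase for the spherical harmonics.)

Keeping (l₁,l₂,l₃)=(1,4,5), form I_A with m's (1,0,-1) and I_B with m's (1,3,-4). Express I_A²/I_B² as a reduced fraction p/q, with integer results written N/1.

5/12

Shared (l₁,l₂,l₃)=(1,4,5): N and (l;000)² cancel in I_A²/I_B².
A: Δ = 0!·2!·8!/11! = 1/495; Racah Σ t=0..0: t=0:+1/1152 = 1/1152; ⇒ 3j(1 4 5; 1 0 -1)² = 1/33, sgn +1
B: Δ = 0!·2!·8!/11! = 1/495; Racah Σ t=0..0: t=0:+1/10080 = 1/10080; ⇒ 3j(1 4 5; 1 3 -4)² = 4/55, sgn -1
I_A²/I_B² = (1/33)/(4/55) = 5/12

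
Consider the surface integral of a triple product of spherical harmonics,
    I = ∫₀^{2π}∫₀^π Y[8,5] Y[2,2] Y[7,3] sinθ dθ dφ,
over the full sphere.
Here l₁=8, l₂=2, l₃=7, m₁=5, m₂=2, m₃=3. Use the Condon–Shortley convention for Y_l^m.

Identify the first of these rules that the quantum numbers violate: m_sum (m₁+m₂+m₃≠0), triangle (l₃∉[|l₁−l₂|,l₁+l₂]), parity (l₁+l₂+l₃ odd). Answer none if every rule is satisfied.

m_sum

Σmᵢ = 10  ✗
l₃∈[|l₁−l₂|,l₁+l₂]=[6,10], have l₃=7
Σlᵢ = 17 ⇒ odd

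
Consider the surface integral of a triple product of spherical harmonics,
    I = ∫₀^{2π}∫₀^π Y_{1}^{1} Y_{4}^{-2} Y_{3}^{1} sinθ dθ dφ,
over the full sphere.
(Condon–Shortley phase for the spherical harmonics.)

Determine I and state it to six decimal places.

0.238414

Checks pass: Σm=0; 8 even; l₃=3∈[3,5].
(2·1+1)(2·4+1)(2·3+1) = 189
Δ: 2! 0! 6! / 9! → 1/252
sum: t=1:−1/36 = -1/36
3j²(1 4 3; 0 0 0) = Δ·Π!·Σ² = 4/63  (sign +1)
sum: t=0:+1/96 = 1/96
3j²(1 4 3; 1 -2 1) = Δ·Π!·Σ² = 5/84  (sign +1)
combine: 4πI² = 189·4/63·5/84 = 5/7
take √, sign +1: I = 0.23841361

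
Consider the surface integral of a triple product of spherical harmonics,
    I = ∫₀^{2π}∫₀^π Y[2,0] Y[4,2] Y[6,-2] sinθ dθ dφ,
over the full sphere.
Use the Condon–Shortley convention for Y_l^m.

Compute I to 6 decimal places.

m-sum 0 ✓  L=12 even ✓  2≤6≤6 ✓
Π(2lᵢ+1) = 5×9×13 = 585
triangle coeff Δ(2,4,6) = 1/6435
Σ_t [0,0]: t=0:+1/2304 = 1/2304
(3j)²=5/143 [(2 4 6; 0 0 0)], sign=+1
Σ_t [0,0]: t=0:+1/5760 = 1/5760
(3j)²=56/2145 [(2 4 6; 0 2 -2)], sign=+1
⇒ 4πI² = 840/1573
I = (+1)√(840/1573/(4π)) = 0.20614383

0.206144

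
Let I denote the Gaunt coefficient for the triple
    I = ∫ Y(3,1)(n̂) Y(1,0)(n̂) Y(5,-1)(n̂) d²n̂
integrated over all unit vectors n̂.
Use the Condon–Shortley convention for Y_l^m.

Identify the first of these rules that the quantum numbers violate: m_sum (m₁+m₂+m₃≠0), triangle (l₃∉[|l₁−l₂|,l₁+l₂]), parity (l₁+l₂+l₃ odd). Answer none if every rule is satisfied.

azimuthal sum: 1 + 0 − 1 = 0  ✓
2 ≤ 5 ≤ 4 (triangle on l)  ✗
L = 3 + 1 + 5 = 9 (odd)

triangle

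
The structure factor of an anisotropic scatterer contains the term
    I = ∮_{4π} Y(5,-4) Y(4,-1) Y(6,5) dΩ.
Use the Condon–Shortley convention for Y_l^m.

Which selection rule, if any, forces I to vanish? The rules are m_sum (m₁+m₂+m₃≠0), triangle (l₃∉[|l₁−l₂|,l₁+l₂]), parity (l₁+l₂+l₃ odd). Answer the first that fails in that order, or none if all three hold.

parity

Σmᵢ = 0  ✓
l₃∈[|l₁−l₂|,l₁+l₂]=[1,9], have l₃=6  ✓
Σlᵢ = 15 ⇒ odd  ✗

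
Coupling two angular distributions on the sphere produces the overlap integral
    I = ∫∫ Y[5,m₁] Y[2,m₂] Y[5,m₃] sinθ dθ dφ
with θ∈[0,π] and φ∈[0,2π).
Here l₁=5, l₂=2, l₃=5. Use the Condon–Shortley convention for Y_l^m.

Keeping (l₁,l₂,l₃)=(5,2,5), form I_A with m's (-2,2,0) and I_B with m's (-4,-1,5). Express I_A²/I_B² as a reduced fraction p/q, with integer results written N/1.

Same 5,2,5: normalisation and zero-m 3j drop out of the ratio.
A: Δ: 2! 8! 2! / 13! → 1/38610; sum: t=2:+1/2880 = 1/2880; 3j²(5 2 5; -2 2 0) = Δ·Π!·Σ² = 14/429  (sign -1)
B: Δ: 2! 8! 2! / 13! → 1/38610; sum: t=1:−1/80640 = -1/80640; 3j²(5 2 5; -4 -1 5) = Δ·Π!·Σ² = 9/286  (sign -1)
I_A²/I_B² = (14/429)/(9/286) = 28/27

28/27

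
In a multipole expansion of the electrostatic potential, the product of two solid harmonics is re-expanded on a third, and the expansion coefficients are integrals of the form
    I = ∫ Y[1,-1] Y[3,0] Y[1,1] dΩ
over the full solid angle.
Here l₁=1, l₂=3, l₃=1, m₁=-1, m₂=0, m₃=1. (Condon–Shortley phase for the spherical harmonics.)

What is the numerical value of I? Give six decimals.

0.000000

triangle: need 2≤l₃≤4, have 1; I=0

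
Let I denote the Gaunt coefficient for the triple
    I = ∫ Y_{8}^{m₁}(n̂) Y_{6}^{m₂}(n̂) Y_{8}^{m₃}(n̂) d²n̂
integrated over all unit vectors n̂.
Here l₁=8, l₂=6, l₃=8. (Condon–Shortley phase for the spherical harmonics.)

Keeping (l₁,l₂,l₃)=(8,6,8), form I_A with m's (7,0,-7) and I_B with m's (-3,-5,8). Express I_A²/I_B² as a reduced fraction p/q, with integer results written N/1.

2197/528

Shared (l₁,l₂,l₃)=(8,6,8): N and (l;000)² cancel in I_A²/I_B².
A: Δ = 6!·10!·6!/23! = 1/13742520792; Racah Σ t=0..1: t=0:+1/188116992000 t=1:−1/52254720000 = -13/940584960000; ⇒ 3j(8 6 8; 7 0 -7)² = 2197/178296, sgn +1
B: Δ = 6!·10!·6!/23! = 1/13742520792; Racah Σ t=1..1: t=1:−1/313528320000 = -1/313528320000; ⇒ 3j(8 6 8; -3 -5 8)² = 22/7429, sgn -1
I_A²/I_B² = (2197/178296)/(22/7429) = 2197/528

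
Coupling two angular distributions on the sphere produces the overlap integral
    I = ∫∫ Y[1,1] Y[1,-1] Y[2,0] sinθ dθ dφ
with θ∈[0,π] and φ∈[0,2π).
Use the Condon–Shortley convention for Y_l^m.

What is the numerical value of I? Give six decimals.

m-sum 0 ✓  L=4 even ✓  0≤2≤2 ✓
Π(2lᵢ+1) = 3×3×5 = 45
triangle coeff Δ(1,1,2) = 1/30
Σ_t [0,0]: t=0:+1/1 = 1/1
(3j)²=2/15 [(1 1 2; 0 0 0)], sign=+1
Σ_t [0,0]: t=0:+1/4 = 1/4
(3j)²=1/30 [(1 1 2; 1 -1 0)], sign=+1
⇒ 4πI² = 1/5
I = (+1)√(1/5/(4π)) = 0.12615663

0.126157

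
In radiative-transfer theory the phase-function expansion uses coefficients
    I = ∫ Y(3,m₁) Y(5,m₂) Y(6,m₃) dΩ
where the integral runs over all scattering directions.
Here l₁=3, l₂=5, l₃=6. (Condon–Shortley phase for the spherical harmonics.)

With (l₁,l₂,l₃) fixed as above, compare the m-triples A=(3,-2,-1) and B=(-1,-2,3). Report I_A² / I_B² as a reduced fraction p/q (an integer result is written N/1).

49/54

Same 3,5,6: normalisation and zero-m 3j drop out of the ratio.
A: Δ: 2! 4! 8! / 15! → 1/675675; sum: t=0:+1/34560 = 1/34560; 3j²(3 5 6; 3 -2 -1) = Δ·Π!·Σ² = 7/429  (sign -1)
B: Δ: 2! 4! 8! / 15! → 1/675675; sum: t=0:+1/34560 t=1:−1/8640 t=2:+1/40320 = -1/16128; 3j²(3 5 6; -1 -2 3) = Δ·Π!·Σ² = 18/1001  (sign +1)
I_A²/I_B² = (7/429)/(18/1001) = 49/54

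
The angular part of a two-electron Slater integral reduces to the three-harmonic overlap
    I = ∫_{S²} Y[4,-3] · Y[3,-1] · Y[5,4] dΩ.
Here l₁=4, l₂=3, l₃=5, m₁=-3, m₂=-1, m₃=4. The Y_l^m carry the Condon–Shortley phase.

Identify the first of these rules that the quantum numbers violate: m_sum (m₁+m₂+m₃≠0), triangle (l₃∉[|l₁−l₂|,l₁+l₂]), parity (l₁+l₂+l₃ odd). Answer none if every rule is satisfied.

none

azimuthal sum: -3 − 1 + 4 = 0  ✓
1 ≤ 5 ≤ 7 (triangle on l)  ✓
L = 4 + 3 + 5 = 12 (even)  ✓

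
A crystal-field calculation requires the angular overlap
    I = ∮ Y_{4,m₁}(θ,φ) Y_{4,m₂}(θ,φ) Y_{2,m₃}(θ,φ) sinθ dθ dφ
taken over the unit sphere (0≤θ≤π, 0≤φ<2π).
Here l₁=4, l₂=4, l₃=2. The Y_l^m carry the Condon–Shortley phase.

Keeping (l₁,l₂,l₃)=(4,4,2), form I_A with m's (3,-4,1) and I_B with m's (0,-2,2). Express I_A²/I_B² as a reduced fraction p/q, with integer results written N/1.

Same 4,4,2: normalisation and zero-m 3j drop out of the ratio.
A: Δ: 6! 2! 2! / 11! → 1/13860; sum: t=0:+1/1440 = 1/1440; 3j²(4 4 2; 3 -4 1) = Δ·Π!·Σ² = 7/165  (sign -1)
B: Δ: 6! 2! 2! / 11! → 1/13860; sum: t=2:+1/192 = 1/192; 3j²(4 4 2; 0 -2 2) = Δ·Π!·Σ² = 3/77  (sign +1)
I_A²/I_B² = (7/165)/(3/77) = 49/45

49/45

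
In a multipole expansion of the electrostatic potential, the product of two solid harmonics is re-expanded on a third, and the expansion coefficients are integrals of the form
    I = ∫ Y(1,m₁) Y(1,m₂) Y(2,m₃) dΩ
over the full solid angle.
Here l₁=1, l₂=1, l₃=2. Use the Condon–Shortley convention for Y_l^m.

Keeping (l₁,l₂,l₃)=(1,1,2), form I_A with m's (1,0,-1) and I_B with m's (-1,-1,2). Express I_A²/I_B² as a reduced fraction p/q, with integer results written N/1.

1/2

Same 1,1,2: normalisation and zero-m 3j drop out of the ratio.
A: Δ: 0! 2! 2! / 5! → 1/30; sum: t=0:+1/2 = 1/2; 3j²(1 1 2; 1 0 -1) = Δ·Π!·Σ² = 1/10  (sign -1)
B: Δ: 0! 2! 2! / 5! → 1/30; sum: t=0:+1/4 = 1/4; 3j²(1 1 2; -1 -1 2) = Δ·Π!·Σ² = 1/5  (sign +1)
I_A²/I_B² = (1/10)/(1/5) = 1/2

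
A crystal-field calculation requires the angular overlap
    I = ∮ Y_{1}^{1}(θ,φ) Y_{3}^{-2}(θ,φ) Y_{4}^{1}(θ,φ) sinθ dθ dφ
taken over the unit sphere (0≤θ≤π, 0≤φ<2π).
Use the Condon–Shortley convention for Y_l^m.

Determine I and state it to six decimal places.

-0.106622

Rules hold: Σm=0, L=8 even, 2≤4≤4.
N = 3·7·9 = 189
Δ = 0!·2!·6!/9! = 1/252
Racah Σ t=0..0: t=0:+1/36 = 1/36
⇒ 3j(1 3 4; 0 0 0)² = 4/63, sgn +1
Racah Σ t=0..0: t=0:+1/240 = 1/240
⇒ 3j(1 3 4; 1 -2 1)² = 1/84, sgn -1
4πI² = N·(3j₀)²·(3jₘ)² = 1/7
I = -1·√(0.142857/4π) = -0.10662181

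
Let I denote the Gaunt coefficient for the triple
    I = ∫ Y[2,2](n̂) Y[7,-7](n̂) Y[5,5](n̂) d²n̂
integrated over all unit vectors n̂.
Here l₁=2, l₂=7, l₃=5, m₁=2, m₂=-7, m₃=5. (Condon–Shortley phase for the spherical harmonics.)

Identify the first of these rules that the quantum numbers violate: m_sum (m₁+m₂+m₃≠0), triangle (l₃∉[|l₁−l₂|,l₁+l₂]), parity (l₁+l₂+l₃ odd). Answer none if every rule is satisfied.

none

Σmᵢ = 0  ✓
l₃∈[|l₁−l₂|,l₁+l₂]=[5,9], have l₃=5  ✓
Σlᵢ = 14 ⇒ even  ✓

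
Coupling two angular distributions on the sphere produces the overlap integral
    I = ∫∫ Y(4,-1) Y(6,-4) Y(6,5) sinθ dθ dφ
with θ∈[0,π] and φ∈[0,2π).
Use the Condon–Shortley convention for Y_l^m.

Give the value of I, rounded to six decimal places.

0.047465

Checks pass: Σm=0; 16 even; l₃=6∈[2,10].
(2·4+1)(2·6+1)(2·6+1) = 1521
Δ: 4! 4! 8! / 17! → 1/15315300
sum: t=0:+1/829440 t=1:−1/25920 t=2:+1/9216 t=3:−1/25920 t=4:+1/829440 = 7/207360
3j²(4 6 6; 0 0 0) = Δ·Π!·Σ² = 28/2431  (sign +1)
sum: t=1:−1/725760 t=2:+1/967680 = -1/2903040
3j²(4 6 6; -1 -4 5) = Δ·Π!·Σ² = 5/3094  (sign +1)
combine: 4πI² = 1521·28/2431·5/3094 = 90/3179
take √, sign +1: I = 0.04746473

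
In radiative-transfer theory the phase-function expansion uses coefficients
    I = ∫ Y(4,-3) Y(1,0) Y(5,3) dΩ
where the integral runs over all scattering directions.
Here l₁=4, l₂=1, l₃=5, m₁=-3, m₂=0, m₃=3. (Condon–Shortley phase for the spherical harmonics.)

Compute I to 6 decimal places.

-0.196426

Checks pass: Σm=0; 10 even; l₃=5∈[3,5].
(2·4+1)(2·1+1)(2·5+1) = 297
Δ: 0! 8! 2! / 11! → 1/495
sum: t=0:+1/576 = 1/576
3j²(4 1 5; 0 0 0) = Δ·Π!·Σ² = 5/99  (sign -1)
sum: t=0:+1/5040 = 1/5040
3j²(4 1 5; -3 0 3) = Δ·Π!·Σ² = 16/495  (sign +1)
combine: 4πI² = 297·5/99·16/495 = 16/33
take √, sign -1: I = -0.19642560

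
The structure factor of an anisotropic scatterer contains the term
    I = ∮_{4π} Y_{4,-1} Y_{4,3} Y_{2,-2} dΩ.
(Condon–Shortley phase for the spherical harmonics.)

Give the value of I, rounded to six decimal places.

Checks pass: Σm=0; 10 even; l₃=2∈[0,8].
(2·4+1)(2·4+1)(2·2+1) = 405
Δ: 6! 2! 2! / 11! → 1/13860
sum: t=2:+1/192 t=3:−1/36 t=4:+1/192 = -5/288
3j²(4 4 2; 0 0 0) = Δ·Π!·Σ² = 20/693  (sign -1)
sum: t=5:−1/480 = -1/480
3j²(4 4 2; -1 3 -2) = Δ·Π!·Σ² = 3/110  (sign -1)
combine: 4πI² = 405·20/693·3/110 = 270/847
take √, sign +1: I = 0.15927046

0.159270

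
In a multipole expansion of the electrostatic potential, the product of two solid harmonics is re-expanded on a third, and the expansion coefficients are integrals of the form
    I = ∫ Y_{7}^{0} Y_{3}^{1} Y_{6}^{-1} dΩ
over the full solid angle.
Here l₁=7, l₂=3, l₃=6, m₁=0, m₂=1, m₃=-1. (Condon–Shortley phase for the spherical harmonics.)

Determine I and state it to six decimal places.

Rules hold: Σm=0, L=16 even, 4≤6≤10.
N = 15·7·13 = 1365
Δ = 4!·10!·2!/17! = 1/2042040
Racah Σ t=1..3: t=1:−1/207360 t=2:+1/57600 t=3:−1/207360 = 1/129600
⇒ 3j(7 3 6; 0 0 0)² = 168/12155, sgn +1
Racah Σ t=2..4: t=2:+1/115200 t=3:−1/103680 t=4:+1/1451520 = -1/3628800
⇒ 3j(7 3 6; 0 1 -1)² = 1/36465, sgn +1
4πI² = N·(3j₀)²·(3jₘ)² = 1176/2272985
I = +1·√(0.000517381/4π) = 0.00641653

0.006417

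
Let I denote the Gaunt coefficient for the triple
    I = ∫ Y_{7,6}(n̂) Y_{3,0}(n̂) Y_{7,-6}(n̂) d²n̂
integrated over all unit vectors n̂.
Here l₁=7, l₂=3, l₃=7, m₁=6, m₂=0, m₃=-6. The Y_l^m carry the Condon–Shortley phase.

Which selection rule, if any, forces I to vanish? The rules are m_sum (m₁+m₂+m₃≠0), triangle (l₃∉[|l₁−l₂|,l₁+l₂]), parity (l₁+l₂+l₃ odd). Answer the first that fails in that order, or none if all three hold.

Σmᵢ = 0  ✓
l₃∈[|l₁−l₂|,l₁+l₂]=[4,10], have l₃=7  ✓
Σlᵢ = 17 ⇒ odd  ✗

parity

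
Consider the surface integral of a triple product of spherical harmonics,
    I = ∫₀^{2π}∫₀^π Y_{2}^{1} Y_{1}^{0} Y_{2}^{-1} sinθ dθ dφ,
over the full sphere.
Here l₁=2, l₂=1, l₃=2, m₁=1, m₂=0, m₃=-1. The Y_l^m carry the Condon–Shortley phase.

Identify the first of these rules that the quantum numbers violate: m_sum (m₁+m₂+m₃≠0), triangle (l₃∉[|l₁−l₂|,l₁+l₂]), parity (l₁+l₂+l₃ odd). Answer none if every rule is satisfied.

parity

Σmᵢ = 0  ✓
l₃∈[|l₁−l₂|,l₁+l₂]=[1,3], have l₃=2  ✓
Σlᵢ = 5 ⇒ odd  ✗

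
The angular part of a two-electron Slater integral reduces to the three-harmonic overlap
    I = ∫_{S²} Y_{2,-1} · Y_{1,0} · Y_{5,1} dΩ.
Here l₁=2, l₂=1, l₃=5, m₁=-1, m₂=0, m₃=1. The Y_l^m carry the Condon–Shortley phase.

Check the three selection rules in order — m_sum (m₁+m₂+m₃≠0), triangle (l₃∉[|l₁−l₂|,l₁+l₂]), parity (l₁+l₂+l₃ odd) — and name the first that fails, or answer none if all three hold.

m₁+m₂+m₃ = -1 + 0 + 1 = 0  ✓
triangle: |2−1|=1 ≤ l₃=5 ≤ 2+1=3  ✗
parity: l₁+l₂+l₃ = 8 is even

triangle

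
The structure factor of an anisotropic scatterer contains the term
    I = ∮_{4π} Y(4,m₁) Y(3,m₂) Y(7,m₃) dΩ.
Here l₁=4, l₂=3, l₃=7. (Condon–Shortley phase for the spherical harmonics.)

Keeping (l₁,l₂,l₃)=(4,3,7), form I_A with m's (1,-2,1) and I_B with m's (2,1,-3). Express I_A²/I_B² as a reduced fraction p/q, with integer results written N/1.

Same 4,3,7: normalisation and zero-m 3j drop out of the ratio.
A: Δ: 0! 8! 6! / 15! → 1/45045; sum: t=0:+1/86400 = 1/86400; 3j²(4 3 7; 1 -2 1) = Δ·Π!·Σ² = 16/2145  (sign +1)
B: Δ: 0! 8! 6! / 15! → 1/45045; sum: t=0:+1/69120 = 1/69120; 3j²(4 3 7; 2 1 -3) = Δ·Π!·Σ² = 4/143  (sign +1)
I_A²/I_B² = (16/2145)/(4/143) = 4/15

4/15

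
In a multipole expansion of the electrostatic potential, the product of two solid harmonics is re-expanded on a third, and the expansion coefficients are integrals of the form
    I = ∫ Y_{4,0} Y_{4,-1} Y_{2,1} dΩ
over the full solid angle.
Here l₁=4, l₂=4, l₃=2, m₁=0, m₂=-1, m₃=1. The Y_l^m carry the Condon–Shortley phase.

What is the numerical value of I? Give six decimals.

Checks pass: Σm=0; 10 even; l₃=2∈[0,8].
(2·4+1)(2·4+1)(2·2+1) = 405
Δ: 6! 2! 2! / 11! → 1/13860
sum: t=2:+1/192 t=3:−1/36 t=4:+1/192 = -5/288
3j²(4 4 2; 0 0 0) = Δ·Π!·Σ² = 20/693  (sign -1)
sum: t=2:+1/96 t=3:−1/72 = -1/288
3j²(4 4 2; 0 -1 1) = Δ·Π!·Σ² = 1/462  (sign +1)
combine: 4πI² = 405·20/693·1/462 = 150/5929
take √, sign -1: I = -0.04486937

-0.044869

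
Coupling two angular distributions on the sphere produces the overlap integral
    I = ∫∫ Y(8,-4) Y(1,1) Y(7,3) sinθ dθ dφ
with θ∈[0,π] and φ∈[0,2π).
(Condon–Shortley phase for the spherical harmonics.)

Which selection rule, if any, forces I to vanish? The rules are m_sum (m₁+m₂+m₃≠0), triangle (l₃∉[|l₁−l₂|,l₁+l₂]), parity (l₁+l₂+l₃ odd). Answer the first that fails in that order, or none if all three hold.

m₁+m₂+m₃ = -4 + 1 + 3 = 0  ✓
triangle: |8−1|=7 ≤ l₃=7 ≤ 8+1=9  ✓
parity: l₁+l₂+l₃ = 16 is even  ✓

none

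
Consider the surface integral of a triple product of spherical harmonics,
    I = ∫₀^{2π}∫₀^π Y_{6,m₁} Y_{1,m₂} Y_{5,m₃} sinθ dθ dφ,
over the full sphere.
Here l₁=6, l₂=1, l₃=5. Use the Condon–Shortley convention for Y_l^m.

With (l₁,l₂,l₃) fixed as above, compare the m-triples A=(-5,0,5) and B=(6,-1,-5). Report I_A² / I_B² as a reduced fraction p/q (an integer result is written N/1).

1/6

Shared (l₁,l₂,l₃)=(6,1,5): N and (l;000)² cancel in I_A²/I_B².
A: Δ = 2!·10!·0!/13! = 1/858; Racah Σ t=1..1: t=1:−1/3628800 = -1/3628800; ⇒ 3j(6 1 5; -5 0 5)² = 1/78, sgn -1
B: Δ = 2!·10!·0!/13! = 1/858; Racah Σ t=0..0: t=0:+1/7257600 = 1/7257600; ⇒ 3j(6 1 5; 6 -1 -5)² = 1/13, sgn +1
I_A²/I_B² = (1/78)/(1/13) = 1/6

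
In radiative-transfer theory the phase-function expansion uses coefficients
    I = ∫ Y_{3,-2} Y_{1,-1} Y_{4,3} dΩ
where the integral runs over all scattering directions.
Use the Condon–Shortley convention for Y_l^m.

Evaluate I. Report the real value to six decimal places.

Rules hold: Σm=0, L=8 even, 2≤4≤4.
N = 7·3·9 = 189
Δ = 0!·6!·2!/9! = 1/252
Racah Σ t=0..0: t=0:+1/36 = 1/36
⇒ 3j(3 1 4; 0 0 0)² = 4/63, sgn +1
Racah Σ t=0..0: t=0:+1/240 = 1/240
⇒ 3j(3 1 4; -2 -1 3)² = 1/12, sgn -1
4πI² = N·(3j₀)²·(3jₘ)² = 1/1
I = -1·√(1/4π) = -0.28209479

-0.282095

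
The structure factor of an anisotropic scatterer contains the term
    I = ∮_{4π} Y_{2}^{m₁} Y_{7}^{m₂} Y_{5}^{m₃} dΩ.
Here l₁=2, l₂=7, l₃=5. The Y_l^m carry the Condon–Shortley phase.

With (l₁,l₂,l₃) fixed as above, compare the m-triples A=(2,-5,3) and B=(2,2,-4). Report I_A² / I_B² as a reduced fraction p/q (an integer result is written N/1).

99/1

l's match ⇒ only the (l;m) 3-j factors differ between A and B.
A: triangle coeff Δ(2,7,5) = 1/15015; Σ_t [0,0]: t=0:+1/1935360 = 1/1935360; (3j)²=3/91 [(2 7 5; 2 -5 3)], sign=+1
B: triangle coeff Δ(2,7,5) = 1/15015; Σ_t [0,0]: t=0:+1/8709120 = 1/8709120; (3j)²=1/3003 [(2 7 5; 2 2 -4)], sign=-1
I_A²/I_B² = (3/91)/(1/3003) = 99/1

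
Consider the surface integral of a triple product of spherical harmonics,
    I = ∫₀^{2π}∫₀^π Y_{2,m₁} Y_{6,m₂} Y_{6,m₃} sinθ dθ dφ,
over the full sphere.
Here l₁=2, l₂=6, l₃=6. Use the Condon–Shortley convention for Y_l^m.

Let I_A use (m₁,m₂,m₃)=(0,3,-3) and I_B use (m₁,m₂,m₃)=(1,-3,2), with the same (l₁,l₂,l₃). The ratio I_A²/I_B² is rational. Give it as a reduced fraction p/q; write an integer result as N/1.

1/6

Shared (l₁,l₂,l₃)=(2,6,6): N and (l;000)² cancel in I_A²/I_B².
A: Δ = 2!·2!·10!/15! = 1/90090; Racah Σ t=0..2: t=0:+1/1451520 t=1:−1/80640 t=2:+1/120960 = -1/290304; ⇒ 3j(2 6 6; 0 3 -3)² = 5/2002, sgn +1
B: Δ = 2!·2!·10!/15! = 1/90090; Racah Σ t=0..1: t=0:+1/60480 t=1:−1/161280 = 1/96768; ⇒ 3j(2 6 6; 1 -3 2)² = 15/1001, sgn +1
I_A²/I_B² = (5/2002)/(15/1001) = 1/6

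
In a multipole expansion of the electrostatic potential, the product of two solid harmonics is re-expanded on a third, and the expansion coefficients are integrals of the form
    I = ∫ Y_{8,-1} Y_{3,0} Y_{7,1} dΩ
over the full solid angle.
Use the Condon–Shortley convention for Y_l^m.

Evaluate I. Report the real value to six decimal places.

-0.130667

Rules hold: Σm=0, L=18 even, 5≤7≤11.
N = 17·7·15 = 1785
Δ = 4!·12!·2!/19! = 1/5290740
Racah Σ t=1..3: t=1:−1/7257600 t=2:+1/2073600 t=3:−1/7257600 = 1/4838400
⇒ 3j(8 3 7; 0 0 0)² = 252/20995, sgn -1
Racah Σ t=1..3: t=1:−1/11612160 t=2:+1/2419200 t=3:−1/6220800 = 29/174182400
⇒ 3j(8 3 7; -1 0 1)² = 841/83980, sgn +1
4πI² = N·(3j₀)²·(3jₘ)² = 1112643/5185765
I = -1·√(0.214557/4π) = -0.13066720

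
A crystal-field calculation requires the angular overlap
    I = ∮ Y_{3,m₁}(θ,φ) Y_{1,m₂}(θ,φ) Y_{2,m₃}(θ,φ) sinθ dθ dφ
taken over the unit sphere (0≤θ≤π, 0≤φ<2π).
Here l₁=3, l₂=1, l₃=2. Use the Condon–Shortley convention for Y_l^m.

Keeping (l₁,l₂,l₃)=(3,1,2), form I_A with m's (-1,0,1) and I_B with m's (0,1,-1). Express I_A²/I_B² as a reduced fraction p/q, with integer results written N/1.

Same 3,1,2: normalisation and zero-m 3j drop out of the ratio.
A: Δ: 2! 4! 0! / 7! → 1/105; sum: t=1:−1/6 = -1/6; 3j²(3 1 2; -1 0 1) = Δ·Π!·Σ² = 8/105  (sign +1)
B: Δ: 2! 4! 0! / 7! → 1/105; sum: t=2:+1/12 = 1/12; 3j²(3 1 2; 0 1 -1) = Δ·Π!·Σ² = 1/35  (sign -1)
I_A²/I_B² = (8/105)/(1/35) = 8/3

8/3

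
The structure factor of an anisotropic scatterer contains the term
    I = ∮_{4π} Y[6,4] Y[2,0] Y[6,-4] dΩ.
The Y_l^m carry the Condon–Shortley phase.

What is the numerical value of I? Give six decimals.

-0.022938

Checks pass: Σm=0; 14 even; l₃=6∈[4,8].
(2·6+1)(2·2+1)(2·6+1) = 845
Δ: 2! 10! 2! / 15! → 1/90090
sum: t=0:+1/69120 t=1:−1/14400 t=2:+1/69120 = -7/172800
3j²(6 2 6; 0 0 0) = Δ·Π!·Σ² = 14/715  (sign -1)
sum: t=0:+1/322560 t=1:−1/362880 t=2:+1/14515200 = 1/2419200
3j²(6 2 6; 4 0 -4) = Δ·Π!·Σ² = 2/5005  (sign +1)
combine: 4πI² = 845·14/715·2/5005 = 4/605
take √, sign -1: I = -0.02293757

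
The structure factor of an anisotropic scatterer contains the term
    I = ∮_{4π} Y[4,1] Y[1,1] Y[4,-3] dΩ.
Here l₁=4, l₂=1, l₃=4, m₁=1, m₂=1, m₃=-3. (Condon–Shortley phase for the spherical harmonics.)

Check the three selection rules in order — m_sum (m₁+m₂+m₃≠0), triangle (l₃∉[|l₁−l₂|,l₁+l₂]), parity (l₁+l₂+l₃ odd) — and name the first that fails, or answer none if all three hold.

m_sum

Σmᵢ = -1  ✗
l₃∈[|l₁−l₂|,l₁+l₂]=[3,5], have l₃=4
Σlᵢ = 9 ⇒ odd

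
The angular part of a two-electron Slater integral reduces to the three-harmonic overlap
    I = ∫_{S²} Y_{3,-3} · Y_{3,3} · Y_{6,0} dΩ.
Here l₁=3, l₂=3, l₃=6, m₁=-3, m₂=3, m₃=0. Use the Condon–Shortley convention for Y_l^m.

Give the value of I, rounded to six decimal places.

0.011854

Rules hold: Σm=0, L=12 even, 0≤6≤6.
N = 7·7·13 = 637
Δ = 0!·6!·6!/13! = 1/12012
Racah Σ t=0..0: t=0:+1/1296 = 1/1296
⇒ 3j(3 3 6; 0 0 0)² = 100/3003, sgn +1
Racah Σ t=0..0: t=0:+1/518400 = 1/518400
⇒ 3j(3 3 6; -3 3 0)² = 1/12012, sgn +1
4πI² = N·(3j₀)²·(3jₘ)² = 25/14157
I = +1·√(0.00176591/4π) = 0.01185440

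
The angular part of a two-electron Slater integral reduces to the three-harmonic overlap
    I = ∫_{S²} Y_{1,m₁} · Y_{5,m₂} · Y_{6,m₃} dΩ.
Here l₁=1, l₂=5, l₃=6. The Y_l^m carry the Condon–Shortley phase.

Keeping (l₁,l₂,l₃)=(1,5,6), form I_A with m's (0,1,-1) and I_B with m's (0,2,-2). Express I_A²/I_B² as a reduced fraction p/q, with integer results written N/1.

35/32

Same 1,5,6: normalisation and zero-m 3j drop out of the ratio.
A: Δ: 0! 2! 10! / 13! → 1/858; sum: t=0:+1/17280 = 1/17280; 3j²(1 5 6; 0 1 -1) = Δ·Π!·Σ² = 35/858  (sign -1)
B: Δ: 0! 2! 10! / 13! → 1/858; sum: t=0:+1/30240 = 1/30240; 3j²(1 5 6; 0 2 -2) = Δ·Π!·Σ² = 16/429  (sign +1)
I_A²/I_B² = (35/858)/(16/429) = 35/32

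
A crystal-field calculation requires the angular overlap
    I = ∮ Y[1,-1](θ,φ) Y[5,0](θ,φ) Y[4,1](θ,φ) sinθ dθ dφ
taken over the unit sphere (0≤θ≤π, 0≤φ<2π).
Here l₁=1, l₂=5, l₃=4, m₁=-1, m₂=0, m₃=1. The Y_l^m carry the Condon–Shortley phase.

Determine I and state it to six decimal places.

Checks pass: Σm=0; 10 even; l₃=4∈[4,6].
(2·1+1)(2·5+1)(2·4+1) = 297
Δ: 2! 0! 8! / 11! → 1/495
sum: t=1:−1/576 = -1/576
3j²(1 5 4; 0 0 0) = Δ·Π!·Σ² = 5/99  (sign -1)
sum: t=2:+1/1440 = 1/1440
3j²(1 5 4; -1 0 1) = Δ·Π!·Σ² = 2/99  (sign -1)
combine: 4πI² = 297·5/99·2/99 = 10/33
take √, sign +1: I = 0.15528807

0.155288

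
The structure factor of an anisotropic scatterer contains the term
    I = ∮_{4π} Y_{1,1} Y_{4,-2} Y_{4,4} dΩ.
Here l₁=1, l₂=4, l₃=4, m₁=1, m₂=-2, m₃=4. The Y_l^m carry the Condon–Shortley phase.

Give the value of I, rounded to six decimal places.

1 − 2 + 4 = 3 ≠ 0: azimuthal integral kills it; I = 0

0.000000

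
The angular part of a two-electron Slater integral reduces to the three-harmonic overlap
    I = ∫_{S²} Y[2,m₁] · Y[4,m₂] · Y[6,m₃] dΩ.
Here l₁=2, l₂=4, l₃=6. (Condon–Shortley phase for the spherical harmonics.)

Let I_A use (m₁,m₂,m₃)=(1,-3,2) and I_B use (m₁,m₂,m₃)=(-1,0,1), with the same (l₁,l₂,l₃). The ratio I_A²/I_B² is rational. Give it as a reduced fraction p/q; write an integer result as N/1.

32/175

Shared (l₁,l₂,l₃)=(2,4,6): N and (l;000)² cancel in I_A²/I_B².
A: Δ = 0!·4!·8!/13! = 1/6435; Racah Σ t=0..0: t=0:+1/30240 = 1/30240; ⇒ 3j(2 4 6; 1 -3 2)² = 32/6435, sgn +1
B: Δ = 0!·4!·8!/13! = 1/6435; Racah Σ t=0..0: t=0:+1/3456 = 1/3456; ⇒ 3j(2 4 6; -1 0 1)² = 35/1287, sgn -1
I_A²/I_B² = (32/6435)/(35/1287) = 32/175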